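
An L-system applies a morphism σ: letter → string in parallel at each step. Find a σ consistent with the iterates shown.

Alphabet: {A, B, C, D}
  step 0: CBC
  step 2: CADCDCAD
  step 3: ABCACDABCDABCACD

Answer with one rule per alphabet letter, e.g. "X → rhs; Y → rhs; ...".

A->CA, B->D, C->AB, D->CD

  step 2 ⇒ step 3: CADCDCAD ⇒ AB·CA·CD·AB·CD·AB·CA·CD
    A ↦ CA
    C ↦ AB
    D ↦ CD
    B ↦ D  (constrained at step 0)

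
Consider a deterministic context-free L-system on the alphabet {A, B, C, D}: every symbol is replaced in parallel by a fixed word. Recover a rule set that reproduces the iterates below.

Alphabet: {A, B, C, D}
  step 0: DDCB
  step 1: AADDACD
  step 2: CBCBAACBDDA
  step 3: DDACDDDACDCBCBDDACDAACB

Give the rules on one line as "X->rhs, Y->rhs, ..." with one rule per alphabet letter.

  step 2 ⇒ step 3: CBCBAACBDDA ⇒ DD·ACD·DD·ACD·CB·CB·DD·ACD·A·A·CB
    A ↦ CB
    B ↦ ACD
    C ↦ DD
    D ↦ A

A->CB, B->ACD, C->DD, D->A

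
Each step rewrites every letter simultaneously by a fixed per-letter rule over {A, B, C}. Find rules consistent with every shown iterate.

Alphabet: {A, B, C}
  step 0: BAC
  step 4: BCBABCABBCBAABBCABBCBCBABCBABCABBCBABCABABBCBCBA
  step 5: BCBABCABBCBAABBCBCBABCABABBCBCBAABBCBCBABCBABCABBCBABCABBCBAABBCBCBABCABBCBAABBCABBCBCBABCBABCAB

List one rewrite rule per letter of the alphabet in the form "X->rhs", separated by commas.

  step 4 ⇒ step 5: BCBABCABBCBAABBCABBCBCBABCBABCABBCBABCABABBCBCBA ⇒ BC·BA·BC·AB·BC·BA·AB·BC·BC·BA·BC·AB·AB·BC·BC·BA·AB·BC·BC·BA·BC·BA·BC·AB·BC·BA·BC·AB·BC·BA·AB·BC·BC·BA·BC·AB·BC·BA·AB·BC·AB·BC·BC·BA·BC·BA·BC·AB
    A ↦ AB
    B ↦ BC
    C ↦ BA

A->AB, B->BC, C->BA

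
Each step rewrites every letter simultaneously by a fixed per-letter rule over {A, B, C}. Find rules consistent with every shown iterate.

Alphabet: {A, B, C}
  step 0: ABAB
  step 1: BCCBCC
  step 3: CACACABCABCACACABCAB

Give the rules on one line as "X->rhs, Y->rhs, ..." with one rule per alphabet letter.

  step 0 ⇒ step 1: ABAB ⇒ B·CC·B·CC
    A ↦ B
    B ↦ CC
    C ↦ CA  (constrained at step 1)

A->B, B->CC, C->CA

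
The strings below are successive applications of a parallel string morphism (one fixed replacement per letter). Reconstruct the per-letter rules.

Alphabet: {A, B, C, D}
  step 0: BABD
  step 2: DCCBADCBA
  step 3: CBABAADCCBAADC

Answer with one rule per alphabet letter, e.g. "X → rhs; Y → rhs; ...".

  step 2 ⇒ step 3: DCCBADCBA ⇒ C·BA·BA·A·DC·C·BA·A·DC
    A ↦ DC
    B ↦ A
    C ↦ BA
    D ↦ C

A->DC, B->A, C->BA, D->C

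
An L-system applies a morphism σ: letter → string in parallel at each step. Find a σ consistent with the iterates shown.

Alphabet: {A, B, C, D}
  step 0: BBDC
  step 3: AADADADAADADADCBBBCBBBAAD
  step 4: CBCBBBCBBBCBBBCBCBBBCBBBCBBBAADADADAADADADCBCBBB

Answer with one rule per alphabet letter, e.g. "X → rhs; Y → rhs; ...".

A->CB, B->AD, C->A, D->BB

  step 3 ⇒ step 4: AADADADAADADADCBBBCBBBAAD ⇒ CB·CB·BB·CB·BB·CB·BB·CB·CB·BB·CB·BB·CB·BB·A·AD·AD·AD·A·AD·AD·AD·CB·CB·BB
    A ↦ CB
    B ↦ AD
    C ↦ A
    D ↦ BB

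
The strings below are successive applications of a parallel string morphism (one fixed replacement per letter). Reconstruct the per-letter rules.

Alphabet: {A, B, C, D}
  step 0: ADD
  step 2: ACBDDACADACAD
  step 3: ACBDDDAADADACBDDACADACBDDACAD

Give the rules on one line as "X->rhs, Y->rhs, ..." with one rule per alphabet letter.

A->AC, B->DA, C->BDD, D->AD

  step 2 ⇒ step 3: ACBDDACADACAD ⇒ AC·BDD·DA·AD·AD·AC·BDD·AC·AD·AC·BDD·AC·AD
    A ↦ AC
    B ↦ DA
    C ↦ BDD
    D ↦ AD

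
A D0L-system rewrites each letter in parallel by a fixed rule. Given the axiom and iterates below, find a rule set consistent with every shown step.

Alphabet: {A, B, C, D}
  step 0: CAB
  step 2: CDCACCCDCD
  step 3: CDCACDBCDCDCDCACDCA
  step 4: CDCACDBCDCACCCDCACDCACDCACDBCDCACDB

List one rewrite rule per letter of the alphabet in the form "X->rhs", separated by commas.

A->B, B->CC, C->CD, D->CA

  step 3 ⇒ step 4: CDCACDBCDCDCDCACDCA ⇒ CD·CA·CD·B·CD·CA·CC·CD·CA·CD·CA·CD·CA·CD·B·CD·CA·CD·B
    A ↦ B
    B ↦ CC
    C ↦ CD
    D ↦ CA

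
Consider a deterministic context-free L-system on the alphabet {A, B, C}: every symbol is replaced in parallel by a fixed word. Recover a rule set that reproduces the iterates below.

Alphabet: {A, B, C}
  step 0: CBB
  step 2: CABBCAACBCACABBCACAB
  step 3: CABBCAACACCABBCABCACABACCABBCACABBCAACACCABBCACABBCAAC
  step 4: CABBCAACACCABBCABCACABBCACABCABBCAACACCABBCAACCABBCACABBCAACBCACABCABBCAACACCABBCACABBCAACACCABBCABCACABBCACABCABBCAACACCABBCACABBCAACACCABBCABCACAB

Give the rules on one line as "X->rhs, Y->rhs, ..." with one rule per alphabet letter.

  step 3 ⇒ step 4: CABBCAACACCABBCABCACABACCABBCACABBCAACACCABBCACABBCAAC ⇒ CAB·BCA·AC·AC·CAB·BCA·BCA·CAB·BCA·CAB·CAB·BCA·AC·AC·CAB·BCA·AC·CAB·BCA·CAB·BCA·AC·BCA·CAB·CAB·BCA·AC·AC·CAB·BCA·CAB·BCA·AC·AC·CAB·BCA·BCA·CAB·BCA·CAB·CAB·BCA·AC·AC·CAB·BCA·CAB·BCA·AC·AC·CAB·BCA·BCA·CAB
    A ↦ BCA
    B ↦ AC
    C ↦ CAB

A->BCA, B->AC, C->CAB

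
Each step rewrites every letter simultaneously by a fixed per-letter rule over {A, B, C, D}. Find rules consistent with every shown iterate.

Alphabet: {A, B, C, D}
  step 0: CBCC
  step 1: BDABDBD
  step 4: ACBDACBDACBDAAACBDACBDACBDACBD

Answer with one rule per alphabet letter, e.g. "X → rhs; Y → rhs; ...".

A->AC, B->A, C->BD, D->A

  step 0 ⇒ step 1: CBCC ⇒ BD·A·BD·BD
    B ↦ A
    C ↦ BD
    A ↦ AC  (constrained at step 1)
    D ↦ A  (constrained at step 1)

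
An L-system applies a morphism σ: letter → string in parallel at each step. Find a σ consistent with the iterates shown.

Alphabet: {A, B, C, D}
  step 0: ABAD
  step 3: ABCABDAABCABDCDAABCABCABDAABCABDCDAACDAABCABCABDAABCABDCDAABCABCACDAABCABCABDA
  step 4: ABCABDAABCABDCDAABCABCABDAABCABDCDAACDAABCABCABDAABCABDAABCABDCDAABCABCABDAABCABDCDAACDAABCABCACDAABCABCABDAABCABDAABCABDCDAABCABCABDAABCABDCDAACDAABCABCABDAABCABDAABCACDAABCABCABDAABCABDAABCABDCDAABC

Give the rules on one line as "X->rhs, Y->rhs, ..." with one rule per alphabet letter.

  step 3 ⇒ step 4: ABCABDAABCABDCDAABCABCABDAABCABDCDAACDAABCABCABDAABCABDCDAABCABCACDAABCABCABDA ⇒ ABC·ABD·A·ABC·ABD·CDA·ABC·ABC·ABD·A·ABC·ABD·CDA·A·CDA·ABC·ABC·ABD·A·ABC·ABD·A·ABC·ABD·CDA·ABC·ABC·ABD·A·ABC·ABD·CDA·A·CDA·ABC·ABC·A·CDA·ABC·ABC·ABD·A·ABC·ABD·A·ABC·ABD·CDA·ABC·ABC·ABD·A·ABC·ABD·CDA·A·CDA·ABC·ABC·ABD·A·ABC·ABD·A·ABC·A·CDA·ABC·ABC·ABD·A·ABC·ABD·A·ABC·ABD·CDA·ABC
    A ↦ ABC
    B ↦ ABD
    C ↦ A
    D ↦ CDA

A->ABC, B->ABD, C->A, D->CDA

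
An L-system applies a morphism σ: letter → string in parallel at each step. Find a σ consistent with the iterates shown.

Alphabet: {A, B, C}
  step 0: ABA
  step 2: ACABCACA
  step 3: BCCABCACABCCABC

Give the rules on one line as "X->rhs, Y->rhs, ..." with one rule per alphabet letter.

  step 2 ⇒ step 3: ACABCACA ⇒ BC·CA·BC·A·CA·BC·CA·BC
    A ↦ BC
    B ↦ A
    C ↦ CA

A->BC, B->A, C->CA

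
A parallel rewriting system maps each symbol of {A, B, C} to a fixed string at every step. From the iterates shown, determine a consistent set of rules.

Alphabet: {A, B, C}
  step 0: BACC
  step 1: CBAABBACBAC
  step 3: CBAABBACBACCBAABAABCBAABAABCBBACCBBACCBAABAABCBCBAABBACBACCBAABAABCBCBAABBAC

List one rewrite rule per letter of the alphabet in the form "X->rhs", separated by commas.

A->AAB, B->CB, C->BAC

  step 0 ⇒ step 1: BACC ⇒ CB·AAB·BAC·BAC
    A ↦ AAB
    B ↦ CB
    C ↦ BAC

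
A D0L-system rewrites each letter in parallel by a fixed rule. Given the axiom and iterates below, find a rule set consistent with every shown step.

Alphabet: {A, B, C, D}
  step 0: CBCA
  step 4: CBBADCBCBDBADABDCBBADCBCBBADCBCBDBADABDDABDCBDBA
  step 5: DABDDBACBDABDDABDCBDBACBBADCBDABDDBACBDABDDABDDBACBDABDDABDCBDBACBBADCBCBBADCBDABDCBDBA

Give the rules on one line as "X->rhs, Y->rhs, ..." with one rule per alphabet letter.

  step 4 ⇒ step 5: CBBADCBCBDBADABDCBBADCBCBBADCBCBDBADABDDABDCBDBA ⇒ DAB·D·D·BA·CB·DAB·D·DAB·D·CB·D·BA·CB·BA·D·CB·DAB·D·D·BA·CB·DAB·D·DAB·D·D·BA·CB·DAB·D·DAB·D·CB·D·BA·CB·BA·D·CB·CB·BA·D·CB·DAB·D·CB·D·BA
    A ↦ BA
    B ↦ D
    C ↦ DAB
    D ↦ CB

A->BA, B->D, C->DAB, D->CB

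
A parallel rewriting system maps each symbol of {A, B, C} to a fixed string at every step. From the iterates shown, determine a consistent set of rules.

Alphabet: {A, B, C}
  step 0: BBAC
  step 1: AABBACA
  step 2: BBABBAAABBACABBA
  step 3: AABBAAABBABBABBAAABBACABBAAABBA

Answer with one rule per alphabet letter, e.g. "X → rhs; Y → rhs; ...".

A->BBA, B->A, C->CA

  step 2 ⇒ step 3: BBABBAAABBACABBA ⇒ A·A·BBA·A·A·BBA·BBA·BBA·A·A·BBA·CA·BBA·A·A·BBA
    A ↦ BBA
    B ↦ A
    C ↦ CA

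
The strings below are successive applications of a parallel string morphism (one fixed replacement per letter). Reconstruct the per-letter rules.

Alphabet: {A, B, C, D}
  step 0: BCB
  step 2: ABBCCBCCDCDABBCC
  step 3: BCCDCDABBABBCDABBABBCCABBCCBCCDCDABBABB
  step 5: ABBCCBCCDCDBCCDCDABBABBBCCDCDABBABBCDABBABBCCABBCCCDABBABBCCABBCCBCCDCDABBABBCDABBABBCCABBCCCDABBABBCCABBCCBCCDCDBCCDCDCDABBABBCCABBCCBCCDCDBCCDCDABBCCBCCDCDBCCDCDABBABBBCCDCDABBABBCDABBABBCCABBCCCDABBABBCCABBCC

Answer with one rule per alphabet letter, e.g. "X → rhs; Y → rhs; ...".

A->BC, B->CD, C->ABB, D->CC

  step 2 ⇒ step 3: ABBCCBCCDCDABBCC ⇒ BC·CD·CD·ABB·ABB·CD·ABB·ABB·CC·ABB·CC·BC·CD·CD·ABB·ABB
    A ↦ BC
    B ↦ CD
    C ↦ ABB
    D ↦ CC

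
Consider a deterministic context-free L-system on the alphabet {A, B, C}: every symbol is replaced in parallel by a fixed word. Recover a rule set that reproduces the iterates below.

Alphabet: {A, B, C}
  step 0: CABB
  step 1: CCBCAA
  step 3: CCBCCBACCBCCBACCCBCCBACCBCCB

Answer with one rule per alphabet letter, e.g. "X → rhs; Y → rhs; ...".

  step 0 ⇒ step 1: CABB ⇒ CCB·C·A·A
    A ↦ C
    B ↦ A
    C ↦ CCB

A->C, B->A, C->CCB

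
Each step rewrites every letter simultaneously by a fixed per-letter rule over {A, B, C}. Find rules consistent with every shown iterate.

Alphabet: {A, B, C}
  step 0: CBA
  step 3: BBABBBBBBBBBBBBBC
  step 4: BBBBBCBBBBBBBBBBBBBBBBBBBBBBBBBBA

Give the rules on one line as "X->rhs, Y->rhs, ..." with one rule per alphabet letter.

A->BC, B->BB, C->A

  step 3 ⇒ step 4: BBABBBBBBBBBBBBBC ⇒ BB·BB·BC·BB·BB·BB·BB·BB·BB·BB·BB·BB·BB·BB·BB·BB·A
    A ↦ BC
    B ↦ BB
    C ↦ A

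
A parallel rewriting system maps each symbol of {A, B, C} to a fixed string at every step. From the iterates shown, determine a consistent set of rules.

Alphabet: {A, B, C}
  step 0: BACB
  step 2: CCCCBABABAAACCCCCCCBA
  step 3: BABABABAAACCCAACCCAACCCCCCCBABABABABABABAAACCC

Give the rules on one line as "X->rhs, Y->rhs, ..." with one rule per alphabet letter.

A->CC, B->AAC, C->BA

  step 2 ⇒ step 3: CCCCBABABAAACCCCCCCBA ⇒ BA·BA·BA·BA·AAC·CC·AAC·CC·AAC·CC·CC·CC·BA·BA·BA·BA·BA·BA·BA·AAC·CC
    A ↦ CC
    B ↦ AAC
    C ↦ BA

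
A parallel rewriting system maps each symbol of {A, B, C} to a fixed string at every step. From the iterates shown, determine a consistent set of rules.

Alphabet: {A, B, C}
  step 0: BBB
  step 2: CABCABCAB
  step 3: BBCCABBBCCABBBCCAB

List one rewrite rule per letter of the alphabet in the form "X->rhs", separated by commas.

  step 2 ⇒ step 3: CABCABCAB ⇒ BBC·C·AB·BBC·C·AB·BBC·C·AB
    A ↦ C
    B ↦ AB
    C ↦ BBC

A->C, B->AB, C->BBC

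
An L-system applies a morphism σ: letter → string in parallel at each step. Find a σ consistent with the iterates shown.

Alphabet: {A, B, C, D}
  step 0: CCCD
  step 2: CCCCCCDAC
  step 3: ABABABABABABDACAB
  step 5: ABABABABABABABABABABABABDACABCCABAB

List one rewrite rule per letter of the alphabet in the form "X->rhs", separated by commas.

A->C, B->C, C->AB, D->DA

  step 2 ⇒ step 3: CCCCCCDAC ⇒ AB·AB·AB·AB·AB·AB·DA·C·AB
    A ↦ C
    C ↦ AB
    D ↦ DA
    B ↦ C  (constrained at step 3)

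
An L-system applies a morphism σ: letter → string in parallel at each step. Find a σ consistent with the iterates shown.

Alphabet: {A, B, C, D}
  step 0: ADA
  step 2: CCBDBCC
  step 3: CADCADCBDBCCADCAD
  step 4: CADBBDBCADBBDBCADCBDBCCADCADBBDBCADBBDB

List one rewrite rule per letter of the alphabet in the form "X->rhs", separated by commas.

A->B, B->C, C->CAD, D->BDB

  step 3 ⇒ step 4: CADCADCBDBCCADCAD ⇒ CAD·B·BDB·CAD·B·BDB·CAD·C·BDB·C·CAD·CAD·B·BDB·CAD·B·BDB
    A ↦ B
    B ↦ C
    C ↦ CAD
    D ↦ BDB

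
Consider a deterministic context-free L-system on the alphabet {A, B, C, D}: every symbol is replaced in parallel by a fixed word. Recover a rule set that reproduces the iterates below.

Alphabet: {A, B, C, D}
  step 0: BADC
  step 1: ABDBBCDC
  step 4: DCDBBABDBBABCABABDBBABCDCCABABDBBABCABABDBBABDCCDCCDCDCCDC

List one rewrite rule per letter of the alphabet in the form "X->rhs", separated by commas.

  step 0 ⇒ step 1: BADC ⇒ AB·DBB·C·DC
    A ↦ DBB
    B ↦ AB
    C ↦ DC
    D ↦ C

A->DBB, B->AB, C->DC, D->C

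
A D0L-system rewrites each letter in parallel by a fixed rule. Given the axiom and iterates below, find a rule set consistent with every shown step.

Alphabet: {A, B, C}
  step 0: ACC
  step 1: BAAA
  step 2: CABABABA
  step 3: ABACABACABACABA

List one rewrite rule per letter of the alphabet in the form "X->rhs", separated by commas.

  step 2 ⇒ step 3: CABABABA ⇒ A·BA·CA·BA·CA·BA·CA·BA
    A ↦ BA
    B ↦ CA
    C ↦ A

A->BA, B->CA, C->A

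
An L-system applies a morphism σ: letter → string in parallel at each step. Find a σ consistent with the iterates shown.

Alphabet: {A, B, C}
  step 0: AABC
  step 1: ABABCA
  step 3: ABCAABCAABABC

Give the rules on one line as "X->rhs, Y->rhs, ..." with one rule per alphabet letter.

  step 0 ⇒ step 1: AABC ⇒ AB·AB·C·A
    A ↦ AB
    B ↦ C
    C ↦ A

A->AB, B->C, C->A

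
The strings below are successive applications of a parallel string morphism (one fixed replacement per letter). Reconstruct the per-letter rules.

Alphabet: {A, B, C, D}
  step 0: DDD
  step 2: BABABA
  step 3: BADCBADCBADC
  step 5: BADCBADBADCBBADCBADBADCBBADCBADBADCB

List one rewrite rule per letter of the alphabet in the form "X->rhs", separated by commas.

A->DC, B->BA, C->AD, D->B

  step 2 ⇒ step 3: BABABA ⇒ BA·DC·BA·DC·BA·DC
    A ↦ DC
    B ↦ BA
    C ↦ AD  (constrained at step 3)
    D ↦ B  (constrained at step 0)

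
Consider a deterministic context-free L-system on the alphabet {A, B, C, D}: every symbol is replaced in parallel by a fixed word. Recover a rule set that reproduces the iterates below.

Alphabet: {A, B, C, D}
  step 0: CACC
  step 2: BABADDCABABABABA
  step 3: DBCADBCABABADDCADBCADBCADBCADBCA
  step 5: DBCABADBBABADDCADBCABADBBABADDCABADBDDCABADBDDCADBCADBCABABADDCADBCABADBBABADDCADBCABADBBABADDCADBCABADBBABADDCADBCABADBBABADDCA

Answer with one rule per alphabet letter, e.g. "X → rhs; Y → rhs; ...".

A->CA, B->DB, C->DD, D->BA

  step 2 ⇒ step 3: BABADDCABABABABA ⇒ DB·CA·DB·CA·BA·BA·DD·CA·DB·CA·DB·CA·DB·CA·DB·CA
    A ↦ CA
    B ↦ DB
    C ↦ DD
    D ↦ BA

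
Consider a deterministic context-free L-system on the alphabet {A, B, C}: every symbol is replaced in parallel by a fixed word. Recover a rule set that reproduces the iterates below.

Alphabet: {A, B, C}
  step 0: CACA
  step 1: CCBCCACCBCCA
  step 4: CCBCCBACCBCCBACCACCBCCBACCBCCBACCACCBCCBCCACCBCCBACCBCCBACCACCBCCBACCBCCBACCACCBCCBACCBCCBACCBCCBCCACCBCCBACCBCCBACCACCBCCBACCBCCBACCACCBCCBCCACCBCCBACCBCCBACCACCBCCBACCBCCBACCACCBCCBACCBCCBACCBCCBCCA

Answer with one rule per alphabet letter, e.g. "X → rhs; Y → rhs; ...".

A->CCA, B->A, C->CCB

  step 0 ⇒ step 1: CACA ⇒ CCB·CCA·CCB·CCA
    A ↦ CCA
    C ↦ CCB
    B ↦ A  (constrained at step 1)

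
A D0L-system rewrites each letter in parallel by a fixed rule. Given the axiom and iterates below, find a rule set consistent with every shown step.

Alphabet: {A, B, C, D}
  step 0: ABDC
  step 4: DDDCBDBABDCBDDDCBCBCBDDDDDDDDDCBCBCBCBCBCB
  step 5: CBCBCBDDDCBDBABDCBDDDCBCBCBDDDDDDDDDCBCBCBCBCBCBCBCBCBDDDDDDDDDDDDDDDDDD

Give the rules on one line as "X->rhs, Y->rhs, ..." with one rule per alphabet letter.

  step 4 ⇒ step 5: DDDCBDBABDCBDDDCBCBCBDDDDDDDDDCBCBCBCBCBCB ⇒ CB·CB·CB·DD·D·CB·D·BAB·D·CB·DD·D·CB·CB·CB·DD·D·DD·D·DD·D·CB·CB·CB·CB·CB·CB·CB·CB·CB·DD·D·DD·D·DD·D·DD·D·DD·D·DD·D
    A ↦ BAB
    B ↦ D
    C ↦ DD
    D ↦ CB

A->BAB, B->D, C->DD, D->CB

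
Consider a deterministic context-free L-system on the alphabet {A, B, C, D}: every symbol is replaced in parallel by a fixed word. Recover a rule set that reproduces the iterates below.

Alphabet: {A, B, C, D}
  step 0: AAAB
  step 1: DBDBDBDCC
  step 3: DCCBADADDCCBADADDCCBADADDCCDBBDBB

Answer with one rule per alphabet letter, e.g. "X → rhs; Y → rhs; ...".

A->DB, B->DCC, C->AD, D->B

  step 0 ⇒ step 1: AAAB ⇒ DB·DB·DB·DCC
    A ↦ DB
    B ↦ DCC
    C ↦ AD  (constrained at step 1)
    D ↦ B  (constrained at step 1)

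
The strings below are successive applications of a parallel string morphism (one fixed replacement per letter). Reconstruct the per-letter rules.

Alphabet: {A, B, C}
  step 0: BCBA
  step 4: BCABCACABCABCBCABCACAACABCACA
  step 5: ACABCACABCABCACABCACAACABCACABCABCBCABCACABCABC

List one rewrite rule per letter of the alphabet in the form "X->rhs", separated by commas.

  step 4 ⇒ step 5: BCABCACABCABCBCABCACAACABCACA ⇒ AC·A·BC·AC·A·BC·A·BC·AC·A·BC·AC·A·AC·A·BC·AC·A·BC·A·BC·BC·A·BC·AC·A·BC·A·BC
    A ↦ BC
    B ↦ AC
    C ↦ A

A->BC, B->AC, C->A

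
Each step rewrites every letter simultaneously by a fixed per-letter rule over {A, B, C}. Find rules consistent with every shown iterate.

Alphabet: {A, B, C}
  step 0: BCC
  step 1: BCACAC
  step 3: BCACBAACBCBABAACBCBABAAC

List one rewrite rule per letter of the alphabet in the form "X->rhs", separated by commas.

A->BA, B->BC, C->AC

  step 0 ⇒ step 1: BCC ⇒ BC·AC·AC
    B ↦ BC
    C ↦ AC
    A ↦ BA  (constrained at step 1)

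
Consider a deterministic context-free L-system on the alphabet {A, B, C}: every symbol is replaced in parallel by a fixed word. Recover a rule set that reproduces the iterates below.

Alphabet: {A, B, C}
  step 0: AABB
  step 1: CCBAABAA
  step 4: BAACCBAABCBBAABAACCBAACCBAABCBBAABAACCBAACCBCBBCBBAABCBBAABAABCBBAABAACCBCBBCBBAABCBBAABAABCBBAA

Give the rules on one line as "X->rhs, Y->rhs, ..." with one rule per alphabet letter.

A->C, B->BAA, C->BCB

  step 0 ⇒ step 1: AABB ⇒ C·C·BAA·BAA
    A ↦ C
    B ↦ BAA
    C ↦ BCB  (constrained at step 1)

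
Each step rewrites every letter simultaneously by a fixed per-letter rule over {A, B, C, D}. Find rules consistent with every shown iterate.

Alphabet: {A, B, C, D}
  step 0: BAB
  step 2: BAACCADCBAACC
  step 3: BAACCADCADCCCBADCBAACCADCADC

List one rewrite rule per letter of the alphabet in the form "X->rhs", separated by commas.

A->C, B->BAA, C->ADC, D->CB

  step 2 ⇒ step 3: BAACCADCBAACC ⇒ BAA·C·C·ADC·ADC·C·CB·ADC·BAA·C·C·ADC·ADC
    A ↦ C
    B ↦ BAA
    C ↦ ADC
    D ↦ CB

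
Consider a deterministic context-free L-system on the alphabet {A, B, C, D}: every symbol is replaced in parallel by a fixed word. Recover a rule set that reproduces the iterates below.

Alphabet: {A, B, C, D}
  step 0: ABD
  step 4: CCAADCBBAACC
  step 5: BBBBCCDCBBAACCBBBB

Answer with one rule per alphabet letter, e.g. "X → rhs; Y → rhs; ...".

A->C, B->A, C->BB, D->DC

  step 4 ⇒ step 5: CCAADCBBAACC ⇒ BB·BB·C·C·DC·BB·A·A·C·C·BB·BB
    A ↦ C
    B ↦ A
    C ↦ BB
    D ↦ DC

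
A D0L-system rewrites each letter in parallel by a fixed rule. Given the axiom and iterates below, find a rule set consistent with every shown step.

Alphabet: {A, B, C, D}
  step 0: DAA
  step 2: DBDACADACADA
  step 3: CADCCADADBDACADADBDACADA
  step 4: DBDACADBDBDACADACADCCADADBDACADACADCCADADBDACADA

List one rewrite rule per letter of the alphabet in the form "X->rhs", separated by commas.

A->DA, B->DC, C->DB, D->CA

  step 3 ⇒ step 4: CADCCADADBDACADADBDACADA ⇒ DB·DA·CA·DB·DB·DA·CA·DA·CA·DC·CA·DA·DB·DA·CA·DA·CA·DC·CA·DA·DB·DA·CA·DA
    A ↦ DA
    B ↦ DC
    C ↦ DB
    D ↦ CA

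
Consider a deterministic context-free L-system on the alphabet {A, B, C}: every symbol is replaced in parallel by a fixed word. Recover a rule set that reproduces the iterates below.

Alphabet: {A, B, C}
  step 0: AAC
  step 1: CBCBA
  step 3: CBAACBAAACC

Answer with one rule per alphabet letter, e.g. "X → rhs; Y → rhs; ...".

A->CB, B->CC, C->A

  step 0 ⇒ step 1: AAC ⇒ CB·CB·A
    A ↦ CB
    C ↦ A
    B ↦ CC  (constrained at step 1)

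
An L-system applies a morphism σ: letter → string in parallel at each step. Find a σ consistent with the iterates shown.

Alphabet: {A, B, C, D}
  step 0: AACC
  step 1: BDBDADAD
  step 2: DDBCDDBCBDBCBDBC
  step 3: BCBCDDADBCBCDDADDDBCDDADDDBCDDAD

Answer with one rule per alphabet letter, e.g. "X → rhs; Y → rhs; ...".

A->BD, B->DD, C->AD, D->BC

  step 2 ⇒ step 3: DDBCDDBCBDBCBDBC ⇒ BC·BC·DD·AD·BC·BC·DD·AD·DD·BC·DD·AD·DD·BC·DD·AD
    B ↦ DD
    C ↦ AD
    D ↦ BC
  step 0 ⇒ step 1: AACC ⇒ BD·BD·AD·AD
    A ↦ BD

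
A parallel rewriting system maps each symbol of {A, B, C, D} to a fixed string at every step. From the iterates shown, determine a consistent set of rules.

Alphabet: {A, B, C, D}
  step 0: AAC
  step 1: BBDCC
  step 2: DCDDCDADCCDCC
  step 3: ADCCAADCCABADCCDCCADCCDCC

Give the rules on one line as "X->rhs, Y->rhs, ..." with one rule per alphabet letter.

A->B, B->DCD, C->DCC, D->A

  step 2 ⇒ step 3: DCDDCDADCCDCC ⇒ A·DCC·A·A·DCC·A·B·A·DCC·DCC·A·DCC·DCC
    A ↦ B
    C ↦ DCC
    D ↦ A
  step 1 ⇒ step 2: BBDCC ⇒ DCD·DCD·A·DCC·DCC
    B ↦ DCD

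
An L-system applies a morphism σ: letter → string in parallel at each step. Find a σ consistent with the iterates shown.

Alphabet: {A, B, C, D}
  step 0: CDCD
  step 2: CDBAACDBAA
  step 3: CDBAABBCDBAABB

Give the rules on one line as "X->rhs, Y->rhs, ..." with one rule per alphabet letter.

A->B, B->AA, C->CD, D->B

  step 2 ⇒ step 3: CDBAACDBAA ⇒ CD·B·AA·B·B·CD·B·AA·B·B
    A ↦ B
    B ↦ AA
    C ↦ CD
    D ↦ B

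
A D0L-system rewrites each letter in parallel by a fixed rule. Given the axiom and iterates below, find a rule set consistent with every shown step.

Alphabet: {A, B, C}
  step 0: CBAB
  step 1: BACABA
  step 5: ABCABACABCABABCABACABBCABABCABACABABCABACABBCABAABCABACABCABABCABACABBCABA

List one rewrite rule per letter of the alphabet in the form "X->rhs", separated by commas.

A->CAB, B->A, C->B

  step 0 ⇒ step 1: CBAB ⇒ B·A·CAB·A
    A ↦ CAB
    B ↦ A
    C ↦ B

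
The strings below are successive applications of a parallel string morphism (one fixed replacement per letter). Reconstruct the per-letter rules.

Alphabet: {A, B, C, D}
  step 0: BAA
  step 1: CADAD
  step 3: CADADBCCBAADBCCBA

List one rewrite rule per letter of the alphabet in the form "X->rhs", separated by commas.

  step 0 ⇒ step 1: BAA ⇒ C·AD·AD
    A ↦ AD
    B ↦ C
    C ↦ BA  (constrained at step 1)
    D ↦ BC  (constrained at step 1)

A->AD, B->C, C->BA, D->BC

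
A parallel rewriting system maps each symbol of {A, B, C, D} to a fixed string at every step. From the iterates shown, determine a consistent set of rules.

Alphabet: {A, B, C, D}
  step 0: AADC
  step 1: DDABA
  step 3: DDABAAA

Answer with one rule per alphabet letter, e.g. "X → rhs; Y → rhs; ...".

A->D, B->CD, C->BA, D->A

  step 0 ⇒ step 1: AADC ⇒ D·D·A·BA
    A ↦ D
    C ↦ BA
    D ↦ A
    B ↦ CD  (constrained at step 1)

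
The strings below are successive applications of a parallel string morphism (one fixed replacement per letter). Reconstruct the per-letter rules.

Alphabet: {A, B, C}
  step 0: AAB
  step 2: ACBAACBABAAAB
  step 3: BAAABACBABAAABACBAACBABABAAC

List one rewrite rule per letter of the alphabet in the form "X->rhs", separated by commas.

  step 2 ⇒ step 3: ACBAACBABAAAB ⇒ BA·AAB·AC·BA·BA·AAB·AC·BA·AC·BA·BA·BA·AC
    A ↦ BA
    B ↦ AC
    C ↦ AAB

A->BA, B->AC, C->AAB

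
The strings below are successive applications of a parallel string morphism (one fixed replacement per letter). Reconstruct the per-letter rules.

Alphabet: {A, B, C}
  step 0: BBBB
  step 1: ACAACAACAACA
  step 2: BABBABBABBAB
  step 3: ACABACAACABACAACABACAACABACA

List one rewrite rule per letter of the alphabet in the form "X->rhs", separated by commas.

A->B, B->ACA, C->A

  step 2 ⇒ step 3: BABBABBABBAB ⇒ ACA·B·ACA·ACA·B·ACA·ACA·B·ACA·ACA·B·ACA
    A ↦ B
    B ↦ ACA
  step 1 ⇒ step 2: ACAACAACAACA ⇒ B·A·B·B·A·B·B·A·B·B·A·B
    C ↦ A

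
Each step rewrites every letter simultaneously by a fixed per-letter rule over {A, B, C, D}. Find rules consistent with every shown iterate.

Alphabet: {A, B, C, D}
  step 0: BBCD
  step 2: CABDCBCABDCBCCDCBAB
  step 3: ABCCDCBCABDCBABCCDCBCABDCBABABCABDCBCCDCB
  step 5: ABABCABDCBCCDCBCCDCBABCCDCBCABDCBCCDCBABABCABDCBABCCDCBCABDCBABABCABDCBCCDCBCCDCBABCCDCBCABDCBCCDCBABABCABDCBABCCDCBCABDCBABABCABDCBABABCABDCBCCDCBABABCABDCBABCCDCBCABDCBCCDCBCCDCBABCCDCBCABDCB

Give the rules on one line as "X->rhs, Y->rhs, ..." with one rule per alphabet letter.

  step 2 ⇒ step 3: CABDCBCABDCBCCDCBAB ⇒ AB·CC·DCB·C·AB·DCB·AB·CC·DCB·C·AB·DCB·AB·AB·C·AB·DCB·CC·DCB
    A ↦ CC
    B ↦ DCB
    C ↦ AB
    D ↦ C

A->CC, B->DCB, C->AB, D->C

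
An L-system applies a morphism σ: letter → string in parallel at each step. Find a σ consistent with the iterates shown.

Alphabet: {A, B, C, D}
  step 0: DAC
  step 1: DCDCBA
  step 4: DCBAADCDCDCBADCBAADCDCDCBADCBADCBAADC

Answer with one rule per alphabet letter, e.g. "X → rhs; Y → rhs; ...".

A->DC, B->A, C->BA, D->DC

  step 0 ⇒ step 1: DAC ⇒ DC·DC·BA
    A ↦ DC
    C ↦ BA
    D ↦ DC
    B ↦ A  (constrained at step 1)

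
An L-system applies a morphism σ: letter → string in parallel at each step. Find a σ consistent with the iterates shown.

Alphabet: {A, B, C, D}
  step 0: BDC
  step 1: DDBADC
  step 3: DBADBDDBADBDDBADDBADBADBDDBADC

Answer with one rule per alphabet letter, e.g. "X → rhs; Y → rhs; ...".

A->BD, B->D, C->DC, D->DBA

  step 0 ⇒ step 1: BDC ⇒ D·DBA·DC
    B ↦ D
    C ↦ DC
    D ↦ DBA
    A ↦ BD  (constrained at step 1)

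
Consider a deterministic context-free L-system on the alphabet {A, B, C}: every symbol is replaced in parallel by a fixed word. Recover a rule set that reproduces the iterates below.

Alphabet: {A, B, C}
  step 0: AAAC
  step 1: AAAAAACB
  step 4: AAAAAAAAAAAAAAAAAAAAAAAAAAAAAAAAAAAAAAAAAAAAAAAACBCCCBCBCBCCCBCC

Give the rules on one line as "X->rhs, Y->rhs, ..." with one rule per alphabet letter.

A->AA, B->CC, C->CB

  step 0 ⇒ step 1: AAAC ⇒ AA·AA·AA·CB
    A ↦ AA
    C ↦ CB
    B ↦ CC  (constrained at step 1)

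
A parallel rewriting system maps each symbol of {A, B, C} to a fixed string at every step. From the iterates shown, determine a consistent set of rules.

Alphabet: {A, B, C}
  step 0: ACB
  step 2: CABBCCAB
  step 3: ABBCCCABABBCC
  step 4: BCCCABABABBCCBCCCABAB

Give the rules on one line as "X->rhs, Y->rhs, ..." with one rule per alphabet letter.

A->BC, B->C, C->AB

  step 3 ⇒ step 4: ABBCCCABABBCC ⇒ BC·C·C·AB·AB·AB·BC·C·BC·C·C·AB·AB
    A ↦ BC
    B ↦ C
    C ↦ AB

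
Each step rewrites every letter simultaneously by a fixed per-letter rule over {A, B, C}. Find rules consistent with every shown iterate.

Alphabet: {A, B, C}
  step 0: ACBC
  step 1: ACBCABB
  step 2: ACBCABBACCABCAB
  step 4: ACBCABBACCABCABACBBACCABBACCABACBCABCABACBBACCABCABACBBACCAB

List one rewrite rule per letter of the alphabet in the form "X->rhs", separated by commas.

A->AC, B->CAB, C->B

  step 1 ⇒ step 2: ACBCABB ⇒ AC·B·CAB·B·AC·CAB·CAB
    A ↦ AC
    B ↦ CAB
    C ↦ B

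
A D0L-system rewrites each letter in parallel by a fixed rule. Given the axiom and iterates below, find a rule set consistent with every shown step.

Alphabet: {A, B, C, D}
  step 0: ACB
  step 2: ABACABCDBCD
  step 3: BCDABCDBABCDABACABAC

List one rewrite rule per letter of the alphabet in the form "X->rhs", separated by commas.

  step 2 ⇒ step 3: ABACABCDBCD ⇒ BCD·A·BCD·BA·BCD·A·BA·C·A·BA·C
    A ↦ BCD
    B ↦ A
    C ↦ BA
    D ↦ C

A->BCD, B->A, C->BA, D->C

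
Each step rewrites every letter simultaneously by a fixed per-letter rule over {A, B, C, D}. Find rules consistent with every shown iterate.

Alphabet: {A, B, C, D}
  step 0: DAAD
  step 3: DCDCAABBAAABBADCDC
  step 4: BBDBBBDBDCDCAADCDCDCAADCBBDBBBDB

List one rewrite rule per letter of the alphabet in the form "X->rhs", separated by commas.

  step 3 ⇒ step 4: DCDCAABBAAABBADCDC ⇒ BB·DB·BB·DB·DC·DC·A·A·DC·DC·DC·A·A·DC·BB·DB·BB·DB
    A ↦ DC
    B ↦ A
    C ↦ DB
    D ↦ BB

A->DC, B->A, C->DB, D->BB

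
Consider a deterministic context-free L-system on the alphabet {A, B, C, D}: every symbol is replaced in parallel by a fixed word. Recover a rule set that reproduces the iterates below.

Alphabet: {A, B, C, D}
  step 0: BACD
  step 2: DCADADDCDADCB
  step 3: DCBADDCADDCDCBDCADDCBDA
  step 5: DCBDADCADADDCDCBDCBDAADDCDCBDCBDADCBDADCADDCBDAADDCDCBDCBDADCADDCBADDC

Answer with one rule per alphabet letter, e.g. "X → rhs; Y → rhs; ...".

A->AD, B->DA, C->B, D->DC

  step 2 ⇒ step 3: DCADADDCDADCB ⇒ DC·B·AD·DC·AD·DC·DC·B·DC·AD·DC·B·DA
    A ↦ AD
    B ↦ DA
    C ↦ B
    D ↦ DC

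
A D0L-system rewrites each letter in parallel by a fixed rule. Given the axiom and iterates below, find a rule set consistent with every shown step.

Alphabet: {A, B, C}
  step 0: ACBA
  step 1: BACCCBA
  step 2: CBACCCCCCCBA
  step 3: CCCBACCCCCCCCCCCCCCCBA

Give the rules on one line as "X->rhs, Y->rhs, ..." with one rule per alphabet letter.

A->BA, B->C, C->CC

  step 2 ⇒ step 3: CBACCCCCCCBA ⇒ CC·C·BA·CC·CC·CC·CC·CC·CC·CC·C·BA
    A ↦ BA
    B ↦ C
    C ↦ CC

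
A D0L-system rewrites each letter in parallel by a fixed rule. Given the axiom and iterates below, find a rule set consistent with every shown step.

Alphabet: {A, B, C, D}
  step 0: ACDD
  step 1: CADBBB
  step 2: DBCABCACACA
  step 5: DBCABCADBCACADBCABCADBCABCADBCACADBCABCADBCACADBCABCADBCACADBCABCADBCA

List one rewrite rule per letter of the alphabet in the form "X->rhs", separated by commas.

  step 1 ⇒ step 2: CADBBB ⇒ DB·CA·B·CA·CA·CA
    A ↦ CA
    B ↦ CA
    C ↦ DB
    D ↦ B

A->CA, B->CA, C->DB, D->B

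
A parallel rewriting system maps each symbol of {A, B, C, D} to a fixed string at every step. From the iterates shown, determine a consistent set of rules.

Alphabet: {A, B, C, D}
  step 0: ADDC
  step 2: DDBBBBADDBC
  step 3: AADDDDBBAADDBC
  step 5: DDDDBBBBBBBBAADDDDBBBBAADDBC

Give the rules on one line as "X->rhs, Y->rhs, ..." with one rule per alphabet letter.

A->BB, B->D, C->DBC, D->A

  step 2 ⇒ step 3: DDBBBBADDBC ⇒ A·A·D·D·D·D·BB·A·A·D·DBC
    A ↦ BB
    B ↦ D
    C ↦ DBC
    D ↦ A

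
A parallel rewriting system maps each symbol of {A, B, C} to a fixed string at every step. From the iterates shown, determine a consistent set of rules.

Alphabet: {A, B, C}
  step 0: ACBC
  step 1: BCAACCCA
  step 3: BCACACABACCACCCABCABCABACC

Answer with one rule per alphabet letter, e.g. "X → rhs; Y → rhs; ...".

  step 0 ⇒ step 1: ACBC ⇒ B·CA·ACC·CA
    A ↦ B
    B ↦ ACC
    C ↦ CA

A->B, B->ACC, C->CA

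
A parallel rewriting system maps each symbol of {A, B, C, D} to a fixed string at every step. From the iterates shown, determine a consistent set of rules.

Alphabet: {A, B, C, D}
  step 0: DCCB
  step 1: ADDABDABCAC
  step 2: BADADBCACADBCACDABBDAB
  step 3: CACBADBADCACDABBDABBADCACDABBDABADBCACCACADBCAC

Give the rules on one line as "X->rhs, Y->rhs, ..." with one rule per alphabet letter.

  step 2 ⇒ step 3: BADADBCACADBCACDABBDAB ⇒ CAC·B·AD·B·AD·CAC·DAB·B·DAB·B·AD·CAC·DAB·B·DAB·AD·B·CAC·CAC·AD·B·CAC
    A ↦ B
    B ↦ CAC
    C ↦ DAB
    D ↦ AD

A->B, B->CAC, C->DAB, D->AD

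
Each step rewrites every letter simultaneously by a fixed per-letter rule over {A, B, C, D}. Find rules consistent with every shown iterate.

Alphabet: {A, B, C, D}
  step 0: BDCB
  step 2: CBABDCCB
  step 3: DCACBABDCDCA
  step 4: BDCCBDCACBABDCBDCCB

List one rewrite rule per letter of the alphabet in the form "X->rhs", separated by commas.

A->CB, B->A, C->DC, D->B

  step 3 ⇒ step 4: DCACBABDCDCA ⇒ B·DC·CB·DC·A·CB·A·B·DC·B·DC·CB
    A ↦ CB
    B ↦ A
    C ↦ DC
    D ↦ B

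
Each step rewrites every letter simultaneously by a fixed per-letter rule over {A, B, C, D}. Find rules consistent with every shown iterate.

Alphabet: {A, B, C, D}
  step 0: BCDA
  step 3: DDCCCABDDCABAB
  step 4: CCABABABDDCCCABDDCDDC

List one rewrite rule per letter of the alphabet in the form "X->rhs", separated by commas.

A->DD, B->C, C->AB, D->C

  step 3 ⇒ step 4: DDCCCABDDCABAB ⇒ C·C·AB·AB·AB·DD·C·C·C·AB·DD·C·DD·C
    A ↦ DD
    B ↦ C
    C ↦ AB
    D ↦ C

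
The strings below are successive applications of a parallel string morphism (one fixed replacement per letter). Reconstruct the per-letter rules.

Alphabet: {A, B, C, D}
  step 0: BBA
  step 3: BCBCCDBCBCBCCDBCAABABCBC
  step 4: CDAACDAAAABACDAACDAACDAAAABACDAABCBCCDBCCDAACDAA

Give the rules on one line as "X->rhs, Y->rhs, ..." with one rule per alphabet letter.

  step 3 ⇒ step 4: BCBCCDBCBCBCCDBCAABABCBC ⇒ CD·AA·CD·AA·AA·BA·CD·AA·CD·AA·CD·AA·AA·BA·CD·AA·BC·BC·CD·BC·CD·AA·CD·AA
    A ↦ BC
    B ↦ CD
    C ↦ AA
    D ↦ BA

A->BC, B->CD, C->AA, D->BA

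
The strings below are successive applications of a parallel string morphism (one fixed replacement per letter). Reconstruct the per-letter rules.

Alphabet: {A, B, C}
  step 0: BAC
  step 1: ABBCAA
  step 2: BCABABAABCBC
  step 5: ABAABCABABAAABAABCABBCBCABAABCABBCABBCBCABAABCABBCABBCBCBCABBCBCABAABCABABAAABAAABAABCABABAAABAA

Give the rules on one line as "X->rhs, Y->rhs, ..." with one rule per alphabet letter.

  step 1 ⇒ step 2: ABBCAA ⇒ BC·AB·AB·AA·BC·BC
    A ↦ BC
    B ↦ AB
    C ↦ AA

A->BC, B->AB, C->AA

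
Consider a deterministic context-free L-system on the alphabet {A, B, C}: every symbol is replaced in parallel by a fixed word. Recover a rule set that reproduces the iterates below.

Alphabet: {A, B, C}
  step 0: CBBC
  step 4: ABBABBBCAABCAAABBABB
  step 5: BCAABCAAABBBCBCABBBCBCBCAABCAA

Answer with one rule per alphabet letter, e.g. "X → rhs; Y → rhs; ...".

A->BC, B->A, C->BB

  step 4 ⇒ step 5: ABBABBBCAABCAAABBABB ⇒ BC·A·A·BC·A·A·A·BB·BC·BC·A·BB·BC·BC·BC·A·A·BC·A·A
    A ↦ BC
    B ↦ A
    C ↦ BB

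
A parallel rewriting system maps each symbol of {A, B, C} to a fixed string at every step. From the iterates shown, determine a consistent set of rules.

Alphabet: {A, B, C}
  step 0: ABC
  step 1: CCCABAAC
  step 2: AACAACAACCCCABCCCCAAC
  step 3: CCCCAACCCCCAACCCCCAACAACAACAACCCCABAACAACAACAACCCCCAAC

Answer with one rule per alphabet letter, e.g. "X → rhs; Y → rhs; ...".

  step 2 ⇒ step 3: AACAACAACCCCABCCCCAAC ⇒ CC·CC·AAC·CC·CC·AAC·CC·CC·AAC·AAC·AAC·AAC·CC·CAB·AAC·AAC·AAC·AAC·CC·CC·AAC
    A ↦ CC
    B ↦ CAB
    C ↦ AAC

A->CC, B->CAB, C->AAC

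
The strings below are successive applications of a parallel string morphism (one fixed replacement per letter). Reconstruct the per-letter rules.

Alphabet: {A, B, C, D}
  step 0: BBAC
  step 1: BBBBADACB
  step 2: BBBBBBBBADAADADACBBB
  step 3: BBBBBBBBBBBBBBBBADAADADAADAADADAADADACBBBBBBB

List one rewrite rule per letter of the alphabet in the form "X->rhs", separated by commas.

  step 2 ⇒ step 3: BBBBBBBBADAADADACBBB ⇒ BB·BB·BB·BB·BB·BB·BB·BB·ADA·AD·ADA·ADA·AD·ADA·AD·ADA·CB·BB·BB·BB
    A ↦ ADA
    B ↦ BB
    C ↦ CB
    D ↦ AD

A->ADA, B->BB, C->CB, D->AD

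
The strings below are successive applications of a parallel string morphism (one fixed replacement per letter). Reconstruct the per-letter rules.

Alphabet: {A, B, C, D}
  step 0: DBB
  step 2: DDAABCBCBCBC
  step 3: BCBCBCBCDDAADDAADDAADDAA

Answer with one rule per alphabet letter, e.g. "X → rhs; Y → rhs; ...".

  step 2 ⇒ step 3: DDAABCBCBCBC ⇒ BC·BC·BC·BC·DD·AA·DD·AA·DD·AA·DD·AA
    A ↦ BC
    B ↦ DD
    C ↦ AA
    D ↦ BC

A->BC, B->DD, C->AA, D->BC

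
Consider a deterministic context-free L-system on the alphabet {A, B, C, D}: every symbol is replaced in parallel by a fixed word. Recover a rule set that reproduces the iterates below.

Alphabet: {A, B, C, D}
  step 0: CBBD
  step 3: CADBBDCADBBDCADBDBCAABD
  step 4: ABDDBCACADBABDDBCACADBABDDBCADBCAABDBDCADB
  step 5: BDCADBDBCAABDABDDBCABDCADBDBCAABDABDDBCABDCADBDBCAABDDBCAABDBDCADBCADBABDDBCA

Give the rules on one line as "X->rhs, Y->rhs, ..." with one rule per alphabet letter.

A->BD, B->CA, C->A, D->DB

  step 4 ⇒ step 5: ABDDBCACADBABDDBCACADBABDDBCADBCAABDBDCADB ⇒ BD·CA·DB·DB·CA·A·BD·A·BD·DB·CA·BD·CA·DB·DB·CA·A·BD·A·BD·DB·CA·BD·CA·DB·DB·CA·A·BD·DB·CA·A·BD·BD·CA·DB·CA·DB·A·BD·DB·CA
    A ↦ BD
    B ↦ CA
    C ↦ A
    D ↦ DB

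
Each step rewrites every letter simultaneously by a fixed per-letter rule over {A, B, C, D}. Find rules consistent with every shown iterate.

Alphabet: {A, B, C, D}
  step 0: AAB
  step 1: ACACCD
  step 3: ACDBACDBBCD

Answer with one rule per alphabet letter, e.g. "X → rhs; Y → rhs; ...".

  step 0 ⇒ step 1: AAB ⇒ AC·AC·CD
    A ↦ AC
    B ↦ CD
    C ↦ D  (constrained at step 1)
    D ↦ B  (constrained at step 1)

A->AC, B->CD, C->D, D->B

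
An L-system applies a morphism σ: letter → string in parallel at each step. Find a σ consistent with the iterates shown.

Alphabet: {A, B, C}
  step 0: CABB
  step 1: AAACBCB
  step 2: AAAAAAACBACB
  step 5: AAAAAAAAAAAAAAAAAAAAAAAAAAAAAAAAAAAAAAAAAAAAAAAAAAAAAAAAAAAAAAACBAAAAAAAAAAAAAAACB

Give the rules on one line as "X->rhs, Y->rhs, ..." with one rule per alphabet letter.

A->AA, B->CB, C->A

  step 1 ⇒ step 2: AAACBCB ⇒ AA·AA·AA·A·CB·A·CB
    A ↦ AA
    B ↦ CB
    C ↦ A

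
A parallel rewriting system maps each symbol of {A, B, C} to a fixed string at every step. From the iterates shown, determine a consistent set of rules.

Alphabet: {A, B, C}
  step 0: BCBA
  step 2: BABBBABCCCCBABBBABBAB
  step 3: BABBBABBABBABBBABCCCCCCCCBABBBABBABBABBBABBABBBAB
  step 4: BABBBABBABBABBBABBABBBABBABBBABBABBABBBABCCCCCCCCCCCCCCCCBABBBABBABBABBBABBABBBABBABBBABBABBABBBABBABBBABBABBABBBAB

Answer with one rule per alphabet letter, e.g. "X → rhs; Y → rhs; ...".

A->B, B->BAB, C->CC

  step 3 ⇒ step 4: BABBBABBABBABBBABCCCCCCCCBABBBABBABBABBBABBABBBAB ⇒ BAB·B·BAB·BAB·BAB·B·BAB·BAB·B·BAB·BAB·B·BAB·BAB·BAB·B·BAB·CC·CC·CC·CC·CC·CC·CC·CC·BAB·B·BAB·BAB·BAB·B·BAB·BAB·B·BAB·BAB·B·BAB·BAB·BAB·B·BAB·BAB·B·BAB·BAB·BAB·B·BAB
    A ↦ B
    B ↦ BAB
    C ↦ CC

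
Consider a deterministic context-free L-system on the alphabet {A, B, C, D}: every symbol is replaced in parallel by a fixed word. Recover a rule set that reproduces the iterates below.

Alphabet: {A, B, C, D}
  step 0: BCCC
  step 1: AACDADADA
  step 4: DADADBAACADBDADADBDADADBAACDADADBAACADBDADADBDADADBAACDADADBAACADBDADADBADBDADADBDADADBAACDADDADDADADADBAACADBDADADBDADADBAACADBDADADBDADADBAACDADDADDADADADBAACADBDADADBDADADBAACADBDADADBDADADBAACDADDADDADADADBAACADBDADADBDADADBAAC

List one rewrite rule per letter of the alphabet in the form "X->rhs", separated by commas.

A->DAD, B->AAC, C->DA, D->ADB

  step 0 ⇒ step 1: BCCC ⇒ AAC·DA·DA·DA
    B ↦ AAC
    C ↦ DA
    A ↦ DAD  (constrained at step 1)
    D ↦ ADB  (constrained at step 1)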